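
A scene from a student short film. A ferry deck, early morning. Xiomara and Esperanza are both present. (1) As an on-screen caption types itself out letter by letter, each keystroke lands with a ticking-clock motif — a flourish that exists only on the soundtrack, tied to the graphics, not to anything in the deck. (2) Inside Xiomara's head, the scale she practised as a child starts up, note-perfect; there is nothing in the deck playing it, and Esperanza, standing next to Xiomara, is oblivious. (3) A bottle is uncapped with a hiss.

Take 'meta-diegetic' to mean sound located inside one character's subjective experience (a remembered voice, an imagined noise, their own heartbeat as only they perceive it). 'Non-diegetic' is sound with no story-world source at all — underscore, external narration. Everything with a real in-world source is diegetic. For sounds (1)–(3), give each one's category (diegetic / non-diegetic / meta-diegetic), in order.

non-diegetic, meta-diegetic, diegetic

(1) the caption isn't part of the story world, so neither is the sound tied to it → non-diegetic.
(2) remembered music, private to Xiomara — Esperanza is oblivious because it isn't in the room → meta-diegetic.
Sound (3): the sound comes from a bottle physically present in the location, so diegetic.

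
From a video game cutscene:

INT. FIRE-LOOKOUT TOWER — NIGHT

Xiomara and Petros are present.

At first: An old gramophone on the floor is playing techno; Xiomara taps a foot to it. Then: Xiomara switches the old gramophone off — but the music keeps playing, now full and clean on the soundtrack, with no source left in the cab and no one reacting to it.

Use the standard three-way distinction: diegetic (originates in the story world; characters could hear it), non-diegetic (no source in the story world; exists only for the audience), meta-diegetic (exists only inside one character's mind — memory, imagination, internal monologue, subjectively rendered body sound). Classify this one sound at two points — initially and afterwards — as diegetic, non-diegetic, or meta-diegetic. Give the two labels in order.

diegetic, non-diegetic

Initially: an old gramophone is a real in-scene source and Xiomara reacts to it → diegetic.
Afterwards: there is no longer any in-world source and no one can hear it — it has become underscore → non-diegetic.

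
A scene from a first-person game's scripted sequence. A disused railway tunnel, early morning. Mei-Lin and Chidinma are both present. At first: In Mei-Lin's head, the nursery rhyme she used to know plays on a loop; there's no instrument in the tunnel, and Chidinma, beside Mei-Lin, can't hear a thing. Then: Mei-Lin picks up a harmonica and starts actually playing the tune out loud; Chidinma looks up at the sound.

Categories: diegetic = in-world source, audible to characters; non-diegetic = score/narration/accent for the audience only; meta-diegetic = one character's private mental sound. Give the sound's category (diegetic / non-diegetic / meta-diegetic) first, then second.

meta-diegetic, diegetic

First: the tune exists only as Mei-Lin's private memory; Chidinma can't hear it → meta-diegetic.
Second: Mei-Lin is now producing it live on a harmonica, in the room, and Chidinma hears it → diegetic.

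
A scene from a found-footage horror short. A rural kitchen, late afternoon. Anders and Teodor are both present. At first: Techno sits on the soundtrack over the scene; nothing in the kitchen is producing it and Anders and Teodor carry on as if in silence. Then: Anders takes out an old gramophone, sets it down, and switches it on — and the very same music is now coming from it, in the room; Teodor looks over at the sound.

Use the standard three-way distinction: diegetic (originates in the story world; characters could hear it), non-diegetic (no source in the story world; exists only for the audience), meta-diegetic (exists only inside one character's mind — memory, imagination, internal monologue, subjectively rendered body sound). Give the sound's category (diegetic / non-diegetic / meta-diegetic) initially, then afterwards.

non-diegetic, diegetic

Initially: no in-world source exists and no character can hear it — underscore → non-diegetic.
Afterwards: an old gramophone is now a real source in the story world and the characters hear it → diegetic.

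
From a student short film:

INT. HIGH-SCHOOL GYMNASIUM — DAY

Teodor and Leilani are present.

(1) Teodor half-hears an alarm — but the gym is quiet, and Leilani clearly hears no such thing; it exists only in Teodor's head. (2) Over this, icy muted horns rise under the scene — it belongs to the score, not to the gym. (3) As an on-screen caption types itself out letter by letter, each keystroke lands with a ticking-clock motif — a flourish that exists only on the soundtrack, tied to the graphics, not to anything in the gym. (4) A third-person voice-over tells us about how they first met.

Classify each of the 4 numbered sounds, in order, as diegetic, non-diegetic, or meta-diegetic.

meta-diegetic, non-diegetic, non-diegetic, non-diegetic

(1) is meta-diegetic: the sound is imagined by Teodor; nothing in the story world is producing it and Leilani can't hear it.
Sound (2): nothing in the gym produces it and the characters don't hear it — pure soundtrack, so non-diegetic.
(3) is non-diegetic: it accompanies on-screen graphics, not anything inside the story world.
(4) external voice-over — not a character, not heard by anyone in the scene → non-diegetic.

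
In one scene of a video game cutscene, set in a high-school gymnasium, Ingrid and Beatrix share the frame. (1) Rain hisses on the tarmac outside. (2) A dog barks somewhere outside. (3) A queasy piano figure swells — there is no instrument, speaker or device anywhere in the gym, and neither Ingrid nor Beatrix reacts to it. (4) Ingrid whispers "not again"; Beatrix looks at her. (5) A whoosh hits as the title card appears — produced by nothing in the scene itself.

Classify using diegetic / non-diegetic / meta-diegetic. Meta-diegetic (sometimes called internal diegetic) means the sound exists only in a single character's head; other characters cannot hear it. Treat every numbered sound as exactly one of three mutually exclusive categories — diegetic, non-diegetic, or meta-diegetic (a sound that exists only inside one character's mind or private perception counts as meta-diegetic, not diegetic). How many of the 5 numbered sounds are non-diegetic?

2

Sound (1): it's the actual ambient sound of the location, so diegetic.
(2) is diegetic: the sound comes from a dog physically present in the location.
(3) score with no on-screen or off-screen source; it exists for the audience alone → non-diegetic.
Sound (4): on-screen dialogue — Ingrid speaks and Beatrix is there to hear, so diegetic.
(5) it's a sound-design accent with no in-world source; no one in the scene can hear it → non-diegetic.
So 2 of the 5 are non-diegetic: (3), (5).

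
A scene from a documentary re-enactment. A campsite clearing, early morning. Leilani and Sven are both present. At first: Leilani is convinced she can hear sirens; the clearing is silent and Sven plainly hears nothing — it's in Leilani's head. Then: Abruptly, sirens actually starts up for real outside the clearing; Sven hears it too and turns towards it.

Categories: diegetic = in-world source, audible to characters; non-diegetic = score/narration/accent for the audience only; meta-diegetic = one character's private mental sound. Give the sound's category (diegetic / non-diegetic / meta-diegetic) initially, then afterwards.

Initially: only Leilani 'hears' it — imagined, in her mind → meta-diegetic.
Afterwards: now there's a real external source and Sven hears it too — in the story world → diegetic.

meta-diegetic, diegetic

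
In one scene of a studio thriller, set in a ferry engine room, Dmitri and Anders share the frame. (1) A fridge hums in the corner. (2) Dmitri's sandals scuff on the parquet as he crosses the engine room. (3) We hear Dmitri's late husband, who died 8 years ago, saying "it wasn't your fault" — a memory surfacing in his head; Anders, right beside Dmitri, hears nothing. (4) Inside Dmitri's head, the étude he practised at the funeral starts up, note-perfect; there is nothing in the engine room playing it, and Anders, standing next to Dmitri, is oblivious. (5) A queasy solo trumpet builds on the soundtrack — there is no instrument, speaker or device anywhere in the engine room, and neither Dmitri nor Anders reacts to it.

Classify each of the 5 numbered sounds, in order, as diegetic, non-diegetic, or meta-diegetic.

diegetic, diegetic, meta-diegetic, meta-diegetic, non-diegetic

(1) is diegetic: it's the actual ambient sound of the location.
(2) Dmitri's footsteps are produced in the story world → diegetic.
Sound (3): the voice is a memory playing only inside Dmitri's mind; Anders can't hear it, so meta-diegetic.
(4) is meta-diegetic: the music is a memory playing inside Dmitri's mind alone; no real-world source, Anders can't hear it.
(5) nothing in the engine room produces it and the characters don't hear it — pure soundtrack → non-diegetic.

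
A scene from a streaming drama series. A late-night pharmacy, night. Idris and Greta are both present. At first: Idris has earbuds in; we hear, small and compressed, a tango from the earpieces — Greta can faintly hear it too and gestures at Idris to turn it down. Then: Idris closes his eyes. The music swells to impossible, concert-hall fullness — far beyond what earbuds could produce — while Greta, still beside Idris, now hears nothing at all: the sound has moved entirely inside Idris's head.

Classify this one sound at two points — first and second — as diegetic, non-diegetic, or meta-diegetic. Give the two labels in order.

diegetic, meta-diegetic

First: the earbuds are a physical source both characters can hear → diegetic.
Second: the music now exists only as Idris's subjective experience; Greta can no longer hear it → meta-diegetic.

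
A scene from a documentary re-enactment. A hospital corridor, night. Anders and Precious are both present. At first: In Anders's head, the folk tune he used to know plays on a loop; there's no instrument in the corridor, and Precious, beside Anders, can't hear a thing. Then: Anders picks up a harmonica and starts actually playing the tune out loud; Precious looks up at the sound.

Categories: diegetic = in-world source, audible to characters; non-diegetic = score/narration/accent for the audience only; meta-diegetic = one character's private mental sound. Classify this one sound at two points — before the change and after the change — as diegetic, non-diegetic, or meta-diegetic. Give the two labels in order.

Before the change: the tune exists only as Anders's private memory; Precious can't hear it → meta-diegetic.
After the change: Anders is now producing it live on a harmonica, in the room, and Precious hears it → diegetic.

meta-diegetic, diegetic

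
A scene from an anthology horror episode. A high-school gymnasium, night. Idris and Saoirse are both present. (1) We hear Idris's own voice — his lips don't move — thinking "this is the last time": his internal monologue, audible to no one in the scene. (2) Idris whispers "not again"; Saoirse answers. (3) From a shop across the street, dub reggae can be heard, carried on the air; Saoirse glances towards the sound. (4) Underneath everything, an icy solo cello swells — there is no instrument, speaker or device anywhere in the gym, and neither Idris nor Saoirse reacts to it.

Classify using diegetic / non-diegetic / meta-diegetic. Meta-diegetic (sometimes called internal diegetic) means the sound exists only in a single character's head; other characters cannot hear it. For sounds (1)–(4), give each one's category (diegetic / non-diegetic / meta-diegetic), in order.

Sound (1): it's Idris's unspoken thought, heard only by the audience via his subjectivity, so meta-diegetic.
(2) is diegetic: Idris is a character speaking aloud in the scene.
(3) the music has an off-screen but real-world source and a character hears it → diegetic.
(4) score with no on-screen or off-screen source; it exists for the audience alone → non-diegetic.

meta-diegetic, diegetic, diegetic, non-diegetic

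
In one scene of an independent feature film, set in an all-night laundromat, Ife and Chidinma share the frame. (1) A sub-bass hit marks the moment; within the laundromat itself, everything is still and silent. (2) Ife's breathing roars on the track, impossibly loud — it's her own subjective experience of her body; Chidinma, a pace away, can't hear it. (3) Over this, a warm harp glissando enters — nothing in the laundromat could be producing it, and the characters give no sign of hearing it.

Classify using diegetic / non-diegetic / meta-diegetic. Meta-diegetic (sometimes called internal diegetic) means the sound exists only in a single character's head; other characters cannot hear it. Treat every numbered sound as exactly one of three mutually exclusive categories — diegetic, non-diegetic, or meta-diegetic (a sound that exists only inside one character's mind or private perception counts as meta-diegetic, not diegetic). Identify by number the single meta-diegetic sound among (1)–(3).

2

Sound (1): an editorial stinger — it belongs to the cut, not the story world, so non-diegetic.
(2) is meta-diegetic: a subjective body sound — Ife's private perception, inaudible to Chidinma.
(3) it has no source in the story world and no character can hear it — it's underscore → non-diegetic.
Only (2) is meta-diegetic.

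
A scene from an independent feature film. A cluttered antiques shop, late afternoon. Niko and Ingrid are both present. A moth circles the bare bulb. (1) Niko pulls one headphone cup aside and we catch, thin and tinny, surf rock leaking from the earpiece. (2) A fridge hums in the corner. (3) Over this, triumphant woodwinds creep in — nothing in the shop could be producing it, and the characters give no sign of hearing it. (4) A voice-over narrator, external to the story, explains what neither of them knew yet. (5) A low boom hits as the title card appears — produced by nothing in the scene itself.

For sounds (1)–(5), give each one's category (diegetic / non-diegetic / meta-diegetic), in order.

diegetic, diegetic, non-diegetic, non-diegetic, non-diegetic

(1) it's leaking from a physical pair of headphones in the scene → diegetic.
Sound (2): a fridge is part of the location's real environment, so diegetic.
Sound (3): it has no source in the story world and no character can hear it — it's underscore, so non-diegetic.
(4) external voice-over — not a character, not heard by anyone in the scene → non-diegetic.
Sound (5): it's a sound-design accent with no in-world source; no one in the scene can hear it, so non-diegetic.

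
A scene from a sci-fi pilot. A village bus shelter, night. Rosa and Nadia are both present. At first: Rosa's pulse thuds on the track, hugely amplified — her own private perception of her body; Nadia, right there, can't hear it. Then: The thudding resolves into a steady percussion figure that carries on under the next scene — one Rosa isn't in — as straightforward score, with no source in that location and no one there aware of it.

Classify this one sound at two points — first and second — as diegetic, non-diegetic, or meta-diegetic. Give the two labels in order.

meta-diegetic, non-diegetic

First: it's Rosa's subjective body sound, inaudible to Nadia → meta-diegetic.
Second: detached from Rosa and playing as sourceless score over a scene she isn't in — for the audience only → non-diegetic.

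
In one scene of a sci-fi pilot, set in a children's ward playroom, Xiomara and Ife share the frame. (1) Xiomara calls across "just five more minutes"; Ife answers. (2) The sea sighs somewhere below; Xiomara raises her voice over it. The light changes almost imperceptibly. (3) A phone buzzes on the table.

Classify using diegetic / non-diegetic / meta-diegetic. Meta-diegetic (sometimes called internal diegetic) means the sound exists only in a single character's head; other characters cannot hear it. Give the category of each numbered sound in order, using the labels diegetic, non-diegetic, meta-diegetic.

(1) is diegetic: Xiomara is a character speaking aloud in the scene.
(2) it's the actual ambient sound of the location → diegetic.
(3) is diegetic: an in-world source (a phone); characters could hear it.

diegetic, diegetic, diegetic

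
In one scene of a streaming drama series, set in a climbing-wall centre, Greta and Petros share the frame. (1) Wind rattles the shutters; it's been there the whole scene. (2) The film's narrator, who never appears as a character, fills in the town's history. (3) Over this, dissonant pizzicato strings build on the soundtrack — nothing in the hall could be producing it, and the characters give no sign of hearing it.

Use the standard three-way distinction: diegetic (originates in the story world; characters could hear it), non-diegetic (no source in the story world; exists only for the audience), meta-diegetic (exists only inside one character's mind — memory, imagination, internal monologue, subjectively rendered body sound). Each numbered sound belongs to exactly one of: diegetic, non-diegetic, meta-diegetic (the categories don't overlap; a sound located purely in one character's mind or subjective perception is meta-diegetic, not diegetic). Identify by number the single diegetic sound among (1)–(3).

(1) wind is part of the location's real environment → diegetic.
(2) external voice-over — not a character, not heard by anyone in the scene → non-diegetic.
Sound (3): score with no on-screen or off-screen source; it exists for the audience alone, so non-diegetic.
Only (1) is diegetic.

1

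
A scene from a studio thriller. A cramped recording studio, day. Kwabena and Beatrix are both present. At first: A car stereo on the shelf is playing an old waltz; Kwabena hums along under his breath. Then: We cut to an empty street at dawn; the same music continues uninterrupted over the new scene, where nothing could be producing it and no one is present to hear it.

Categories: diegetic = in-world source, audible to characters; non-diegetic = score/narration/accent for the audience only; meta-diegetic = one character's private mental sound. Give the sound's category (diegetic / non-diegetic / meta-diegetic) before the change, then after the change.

Before the change: a car stereo is a real in-scene source and Kwabena reacts to it → diegetic.
After the change: there is no longer any in-world source and no one can hear it — it has become underscore → non-diegetic.

diegetic, non-diegetic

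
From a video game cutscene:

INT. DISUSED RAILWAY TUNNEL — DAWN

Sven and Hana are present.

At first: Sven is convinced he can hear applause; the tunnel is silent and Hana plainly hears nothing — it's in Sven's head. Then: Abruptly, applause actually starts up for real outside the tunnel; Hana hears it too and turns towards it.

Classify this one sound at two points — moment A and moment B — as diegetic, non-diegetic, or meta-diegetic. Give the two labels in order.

Moment A: only Sven 'hears' it — imagined, in his mind → meta-diegetic.
Moment B: now there's a real external source and Hana hears it too — in the story world → diegetic.

meta-diegetic, diegetic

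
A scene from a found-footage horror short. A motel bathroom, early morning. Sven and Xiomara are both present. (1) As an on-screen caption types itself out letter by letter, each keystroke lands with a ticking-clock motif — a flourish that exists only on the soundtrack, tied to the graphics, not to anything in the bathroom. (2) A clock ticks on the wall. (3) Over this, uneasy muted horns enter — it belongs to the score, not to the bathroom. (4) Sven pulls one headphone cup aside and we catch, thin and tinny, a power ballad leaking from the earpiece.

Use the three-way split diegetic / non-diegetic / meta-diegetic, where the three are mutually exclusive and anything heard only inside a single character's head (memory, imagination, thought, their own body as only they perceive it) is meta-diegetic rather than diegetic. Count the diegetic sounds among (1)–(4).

(1) sound married to a title/caption — outside the diegesis by definition → non-diegetic.
Sound (2): a clock is a real object/event in the scene's world, so diegetic.
(3) is non-diegetic: score with no on-screen or off-screen source; it exists for the audience alone.
(4) it's leaking from a physical pair of headphones in the scene → diegetic.
Diegetic: (2), (4) — that's 2.

2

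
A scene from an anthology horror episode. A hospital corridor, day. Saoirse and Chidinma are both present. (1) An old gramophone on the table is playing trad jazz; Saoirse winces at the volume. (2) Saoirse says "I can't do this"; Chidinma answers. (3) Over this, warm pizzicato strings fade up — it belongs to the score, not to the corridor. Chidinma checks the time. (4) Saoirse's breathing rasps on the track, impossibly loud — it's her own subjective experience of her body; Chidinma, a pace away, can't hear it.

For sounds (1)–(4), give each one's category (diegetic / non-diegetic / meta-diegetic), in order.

diegetic, diegetic, non-diegetic, meta-diegetic

(1) is diegetic: the music comes from an on-screen device that Saoirse responds to.
Sound (2): on-screen dialogue — Saoirse speaks and Chidinma is there to hear, so diegetic.
(3) score with no on-screen or off-screen source; it exists for the audience alone → non-diegetic.
Sound (4): it's Saoirse's internal bodily sensation rendered as sound; only Saoirse 'hears' it, so meta-diegetic.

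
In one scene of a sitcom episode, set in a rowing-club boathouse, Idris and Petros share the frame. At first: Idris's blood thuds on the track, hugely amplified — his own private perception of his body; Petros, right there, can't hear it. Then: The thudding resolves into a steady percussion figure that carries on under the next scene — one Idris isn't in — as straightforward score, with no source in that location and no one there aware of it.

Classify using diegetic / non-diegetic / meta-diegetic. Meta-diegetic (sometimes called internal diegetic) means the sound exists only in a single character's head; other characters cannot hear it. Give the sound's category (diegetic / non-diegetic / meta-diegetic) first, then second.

meta-diegetic, non-diegetic

First: it's Idris's subjective body sound, inaudible to Petros → meta-diegetic.
Second: detached from Idris and playing as sourceless score over a scene he isn't in — for the audience only → non-diegetic.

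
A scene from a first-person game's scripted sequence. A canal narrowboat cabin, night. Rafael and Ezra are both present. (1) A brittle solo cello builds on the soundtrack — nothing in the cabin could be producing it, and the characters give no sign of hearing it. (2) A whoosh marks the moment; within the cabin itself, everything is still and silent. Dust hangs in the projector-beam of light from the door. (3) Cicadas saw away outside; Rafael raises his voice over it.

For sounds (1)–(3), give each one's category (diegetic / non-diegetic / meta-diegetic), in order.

(1) is non-diegetic: nothing in the cabin produces it and the characters don't hear it — pure soundtrack.
(2) an editorial stinger — it belongs to the cut, not the story world → non-diegetic.
(3) ambient/room sound belonging to the story's physical space → diegetic.

non-diegetic, non-diegetic, diegetic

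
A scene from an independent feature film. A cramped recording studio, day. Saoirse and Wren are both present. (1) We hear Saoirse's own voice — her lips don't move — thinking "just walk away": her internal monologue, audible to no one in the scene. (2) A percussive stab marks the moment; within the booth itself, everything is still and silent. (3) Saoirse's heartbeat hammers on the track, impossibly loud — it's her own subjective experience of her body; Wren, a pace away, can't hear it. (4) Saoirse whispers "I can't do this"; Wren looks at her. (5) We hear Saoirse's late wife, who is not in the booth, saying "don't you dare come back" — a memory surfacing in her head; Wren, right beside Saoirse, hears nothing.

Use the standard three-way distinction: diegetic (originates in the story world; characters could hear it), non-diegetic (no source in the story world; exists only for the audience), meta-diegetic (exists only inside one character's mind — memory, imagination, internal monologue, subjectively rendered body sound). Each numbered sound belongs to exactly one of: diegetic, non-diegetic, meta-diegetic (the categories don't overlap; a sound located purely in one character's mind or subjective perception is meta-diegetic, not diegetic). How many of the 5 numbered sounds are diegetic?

(1) is meta-diegetic: it's Saoirse's unspoken thought, heard only by the audience via her subjectivity.
(2) nothing in the scene produces it; it's an accent added for the audience → non-diegetic.
Sound (3): it's Saoirse's internal bodily sensation rendered as sound; only Saoirse 'hears' it, so meta-diegetic.
(4) is diegetic: on-screen dialogue — Saoirse speaks and Wren is there to hear.
(5) it's Saoirse's recollection rendered as sound; the other character can't hear it → meta-diegetic.
Diegetic: (4) — that's 1.

1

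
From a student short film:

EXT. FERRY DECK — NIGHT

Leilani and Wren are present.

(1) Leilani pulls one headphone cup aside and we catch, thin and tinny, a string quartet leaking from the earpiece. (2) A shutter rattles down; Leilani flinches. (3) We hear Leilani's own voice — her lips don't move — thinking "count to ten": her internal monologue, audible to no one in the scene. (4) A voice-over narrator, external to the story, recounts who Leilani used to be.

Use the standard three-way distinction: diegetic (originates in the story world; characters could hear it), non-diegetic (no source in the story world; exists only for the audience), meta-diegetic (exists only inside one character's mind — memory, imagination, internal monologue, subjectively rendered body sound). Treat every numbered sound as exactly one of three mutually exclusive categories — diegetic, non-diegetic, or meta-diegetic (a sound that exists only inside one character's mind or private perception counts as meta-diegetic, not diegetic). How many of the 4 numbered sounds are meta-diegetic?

(1) the headphones are an on-screen source → diegetic.
(2) is diegetic: an in-world source (a shutter); characters could hear it.
Sound (3): it's Leilani's unspoken thought, heard only by the audience via her subjectivity, so meta-diegetic.
Sound (4): the narrator exists outside the story world, addressing only the audience, so non-diegetic.
Meta-diegetic: (3) — that's 1.

1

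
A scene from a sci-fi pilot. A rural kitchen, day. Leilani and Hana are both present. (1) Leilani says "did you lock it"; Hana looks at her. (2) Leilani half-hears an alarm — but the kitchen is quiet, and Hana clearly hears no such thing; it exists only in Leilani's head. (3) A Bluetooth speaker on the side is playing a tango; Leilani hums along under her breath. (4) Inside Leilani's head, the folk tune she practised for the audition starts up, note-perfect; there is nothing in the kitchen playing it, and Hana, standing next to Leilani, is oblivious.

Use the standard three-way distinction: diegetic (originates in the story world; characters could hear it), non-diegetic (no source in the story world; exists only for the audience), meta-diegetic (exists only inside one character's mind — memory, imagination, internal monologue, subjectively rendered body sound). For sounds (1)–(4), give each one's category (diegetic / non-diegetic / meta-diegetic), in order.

(1) on-screen dialogue — Leilani speaks and Hana is there to hear → diegetic.
(2) is meta-diegetic: the sound is imagined by Leilani; nothing in the story world is producing it and Hana can't hear it.
Sound (3): a Bluetooth speaker is a physical source in the scene and Leilani reacts to it, so diegetic.
(4) remembered music, private to Leilani — Hana is oblivious because it isn't in the room → meta-diegetic.

diegetic, meta-diegetic, diegetic, meta-diegetic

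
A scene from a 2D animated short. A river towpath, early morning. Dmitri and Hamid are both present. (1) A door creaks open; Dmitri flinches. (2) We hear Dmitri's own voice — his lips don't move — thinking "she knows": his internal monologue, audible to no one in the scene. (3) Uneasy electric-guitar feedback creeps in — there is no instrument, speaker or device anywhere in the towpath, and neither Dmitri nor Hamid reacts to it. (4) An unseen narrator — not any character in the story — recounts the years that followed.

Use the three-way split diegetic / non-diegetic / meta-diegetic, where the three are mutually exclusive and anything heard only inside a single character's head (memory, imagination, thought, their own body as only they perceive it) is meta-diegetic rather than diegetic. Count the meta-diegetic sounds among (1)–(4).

1

Sound (1): a door is a real object/event in the scene's world, so diegetic.
(2) is meta-diegetic: Dmitri's thought-voice: a private mental sound no other character can hear.
(3) it has no source in the story world and no character can hear it — it's underscore → non-diegetic.
(4) is non-diegetic: external voice-over — not a character, not heard by anyone in the scene.
So 1 of the 4 is meta-diegetic: (2).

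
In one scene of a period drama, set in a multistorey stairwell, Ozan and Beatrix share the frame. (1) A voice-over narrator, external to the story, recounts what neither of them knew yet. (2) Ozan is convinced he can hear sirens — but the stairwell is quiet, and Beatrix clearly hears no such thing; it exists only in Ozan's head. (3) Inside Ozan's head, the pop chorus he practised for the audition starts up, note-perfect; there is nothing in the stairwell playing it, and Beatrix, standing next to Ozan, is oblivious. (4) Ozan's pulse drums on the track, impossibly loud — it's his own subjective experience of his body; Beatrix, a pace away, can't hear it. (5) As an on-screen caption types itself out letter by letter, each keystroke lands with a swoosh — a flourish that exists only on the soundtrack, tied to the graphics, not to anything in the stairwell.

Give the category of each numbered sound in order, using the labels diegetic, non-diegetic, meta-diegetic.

(1) is non-diegetic: commentary laid over the scene from outside the fiction.
(2) the sound is imagined by Ozan; nothing in the story world is producing it and Beatrix can't hear it → meta-diegetic.
Sound (3): remembered music, private to Ozan — Beatrix is oblivious because it isn't in the room, so meta-diegetic.
(4) it's Ozan's internal bodily sensation rendered as sound; only Ozan 'hears' it → meta-diegetic.
Sound (5): sound married to a title/caption — outside the diegesis by definition, so non-diegetic.

non-diegetic, meta-diegetic, meta-diegetic, meta-diegetic, non-diegetic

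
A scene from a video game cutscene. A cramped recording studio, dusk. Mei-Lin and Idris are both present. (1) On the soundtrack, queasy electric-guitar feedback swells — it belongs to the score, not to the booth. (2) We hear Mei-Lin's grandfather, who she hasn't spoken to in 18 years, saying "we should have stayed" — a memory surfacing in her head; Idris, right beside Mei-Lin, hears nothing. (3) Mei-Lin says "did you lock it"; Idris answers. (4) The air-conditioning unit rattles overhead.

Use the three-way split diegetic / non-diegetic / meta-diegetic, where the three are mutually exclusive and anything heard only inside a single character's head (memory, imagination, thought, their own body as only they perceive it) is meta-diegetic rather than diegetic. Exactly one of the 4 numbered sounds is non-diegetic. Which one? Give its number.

(1) is non-diegetic: it has no source in the story world and no character can hear it — it's underscore.
(2) is meta-diegetic: it's Mei-Lin's recollection rendered as sound; the other character can't hear it.
Sound (3): on-screen dialogue — Mei-Lin speaks and Idris is there to hear, so diegetic.
(4) the air-conditioning unit is part of the location's real environment → diegetic.
Only (1) is non-diegetic.

1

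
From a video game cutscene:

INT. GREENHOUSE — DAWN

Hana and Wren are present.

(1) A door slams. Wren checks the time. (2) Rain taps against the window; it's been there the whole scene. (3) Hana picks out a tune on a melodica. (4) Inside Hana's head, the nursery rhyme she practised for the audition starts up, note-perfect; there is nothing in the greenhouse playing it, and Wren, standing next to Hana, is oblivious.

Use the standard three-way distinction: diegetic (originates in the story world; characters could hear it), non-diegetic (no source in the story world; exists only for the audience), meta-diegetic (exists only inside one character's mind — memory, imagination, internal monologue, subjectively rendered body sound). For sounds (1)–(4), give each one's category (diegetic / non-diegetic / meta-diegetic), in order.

(1) an in-world source (a door); characters could hear it → diegetic.
(2) is diegetic: ambient/room sound belonging to the story's physical space.
(3) the instrument and the performer are both in the scene → diegetic.
(4) the music is a memory playing inside Hana's mind alone; no real-world source, Wren can't hear it → meta-diegetic.

diegetic, diegetic, diegetic, meta-diegetic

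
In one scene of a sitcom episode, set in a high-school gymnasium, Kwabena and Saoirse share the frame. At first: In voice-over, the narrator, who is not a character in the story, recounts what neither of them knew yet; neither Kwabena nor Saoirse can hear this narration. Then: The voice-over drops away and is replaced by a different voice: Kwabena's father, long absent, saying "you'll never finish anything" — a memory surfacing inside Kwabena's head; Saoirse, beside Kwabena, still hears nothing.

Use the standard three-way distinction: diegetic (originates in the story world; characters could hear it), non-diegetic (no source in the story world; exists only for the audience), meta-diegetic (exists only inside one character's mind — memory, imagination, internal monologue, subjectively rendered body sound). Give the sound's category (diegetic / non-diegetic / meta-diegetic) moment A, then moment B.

non-diegetic, meta-diegetic

Moment A: the external narrator addresses only the audience — outside the story world → non-diegetic.
Moment B: the replacement voice is a memory inside Kwabena's mind specifically → meta-diegetic.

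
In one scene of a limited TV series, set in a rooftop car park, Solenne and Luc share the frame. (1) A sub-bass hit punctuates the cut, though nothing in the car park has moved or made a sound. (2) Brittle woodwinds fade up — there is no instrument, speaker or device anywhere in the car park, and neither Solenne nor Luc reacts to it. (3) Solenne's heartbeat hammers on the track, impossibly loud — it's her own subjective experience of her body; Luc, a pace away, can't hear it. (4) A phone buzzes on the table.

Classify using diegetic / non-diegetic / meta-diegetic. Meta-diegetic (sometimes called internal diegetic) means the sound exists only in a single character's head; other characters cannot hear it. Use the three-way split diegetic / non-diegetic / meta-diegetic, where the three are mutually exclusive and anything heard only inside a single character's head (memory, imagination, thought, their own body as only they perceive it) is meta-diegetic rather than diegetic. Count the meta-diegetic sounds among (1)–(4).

(1) it's a sound-design accent with no in-world source; no one in the scene can hear it → non-diegetic.
(2) is non-diegetic: it has no source in the story world and no character can hear it — it's underscore.
(3) it's Solenne's internal bodily sensation rendered as sound; only Solenne 'hears' it → meta-diegetic.
(4) is diegetic: an in-world source (a phone); characters could hear it.
Meta-diegetic: (3) — that's 1.

1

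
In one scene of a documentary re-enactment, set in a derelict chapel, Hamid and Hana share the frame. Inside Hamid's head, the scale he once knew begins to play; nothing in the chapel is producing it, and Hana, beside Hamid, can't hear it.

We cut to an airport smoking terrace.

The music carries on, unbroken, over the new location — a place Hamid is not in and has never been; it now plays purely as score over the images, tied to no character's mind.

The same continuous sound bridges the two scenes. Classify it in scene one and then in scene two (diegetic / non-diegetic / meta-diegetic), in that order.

meta-diegetic, non-diegetic

Scene one: the music exists only inside Hamid's mind; Hana can't hear it → meta-diegetic.
Scene two: it's detached from Hamid entirely and plays over unrelated images with no in-world source — conventional underscore → non-diegetic.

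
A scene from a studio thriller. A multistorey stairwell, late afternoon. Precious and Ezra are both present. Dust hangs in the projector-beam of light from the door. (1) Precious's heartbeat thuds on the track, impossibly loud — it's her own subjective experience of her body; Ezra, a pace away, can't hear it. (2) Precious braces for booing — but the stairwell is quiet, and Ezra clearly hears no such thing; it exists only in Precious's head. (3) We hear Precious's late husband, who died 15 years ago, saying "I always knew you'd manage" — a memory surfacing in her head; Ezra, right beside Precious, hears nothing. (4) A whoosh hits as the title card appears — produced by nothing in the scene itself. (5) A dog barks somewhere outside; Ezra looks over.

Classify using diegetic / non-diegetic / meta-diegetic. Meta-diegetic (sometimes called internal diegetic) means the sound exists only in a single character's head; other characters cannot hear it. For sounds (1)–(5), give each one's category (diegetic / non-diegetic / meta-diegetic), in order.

Sound (1): point-of-audition from inside Precious's body; not a sound in the room, so meta-diegetic.
(2) is meta-diegetic: subjective to Precious: the stairwell is silent and Ezra hears nothing.
Sound (3): a remembered line, private to Precious — not present in the room, not audible to Ezra, so meta-diegetic.
Sound (4): an editorial stinger — it belongs to the cut, not the story world, so non-diegetic.
(5) is diegetic: an in-world source (a dog); characters could hear it.

meta-diegetic, meta-diegetic, meta-diegetic, non-diegetic, diegetic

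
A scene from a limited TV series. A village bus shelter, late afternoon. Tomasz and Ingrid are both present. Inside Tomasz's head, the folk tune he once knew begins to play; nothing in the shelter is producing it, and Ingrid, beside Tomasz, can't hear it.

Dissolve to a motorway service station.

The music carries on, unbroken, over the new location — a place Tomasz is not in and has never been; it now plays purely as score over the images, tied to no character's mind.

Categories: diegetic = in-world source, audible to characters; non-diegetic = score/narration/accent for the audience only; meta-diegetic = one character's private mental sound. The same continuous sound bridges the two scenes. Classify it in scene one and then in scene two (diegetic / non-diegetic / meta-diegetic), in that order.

Scene one: the music exists only inside Tomasz's mind; Ingrid can't hear it → meta-diegetic.
Scene two: it's detached from Tomasz entirely and plays over unrelated images with no in-world source — conventional underscore → non-diegetic.

meta-diegetic, non-diegetic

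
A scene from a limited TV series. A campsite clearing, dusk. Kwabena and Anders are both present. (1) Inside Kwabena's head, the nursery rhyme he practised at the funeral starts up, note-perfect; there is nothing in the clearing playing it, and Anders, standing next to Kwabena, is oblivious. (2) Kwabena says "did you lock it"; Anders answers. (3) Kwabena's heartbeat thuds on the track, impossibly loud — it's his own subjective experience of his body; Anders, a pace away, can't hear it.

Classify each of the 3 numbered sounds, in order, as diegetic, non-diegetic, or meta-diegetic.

(1) is meta-diegetic: remembered music, private to Kwabena — Anders is oblivious because it isn't in the room.
(2) Kwabena is a character speaking aloud in the scene → diegetic.
(3) point-of-audition from inside Kwabena's body; not a sound in the room → meta-diegetic.

meta-diegetic, diegetic, meta-diegetic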